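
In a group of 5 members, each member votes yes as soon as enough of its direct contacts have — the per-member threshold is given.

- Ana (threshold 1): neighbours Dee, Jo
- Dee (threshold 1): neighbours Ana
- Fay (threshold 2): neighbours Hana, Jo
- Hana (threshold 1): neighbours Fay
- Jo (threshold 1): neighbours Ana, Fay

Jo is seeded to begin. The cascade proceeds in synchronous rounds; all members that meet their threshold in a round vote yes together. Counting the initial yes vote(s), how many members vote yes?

Round 1 — Jo votes yes (initial).
Round 2 — checking thresholds:
  Ana: 1 of 2 neighbours ≥ 1, votes yes.
  Fay: 1 of 2 neighbours < 2, holds.
Round 3 — checking thresholds:
  Dee: 1 of 1 neighbours ≥ 1, votes yes.
  Fay: 1 of 2 neighbours < 2, holds.
Round 4 — no new yes votes; cascade stops.

3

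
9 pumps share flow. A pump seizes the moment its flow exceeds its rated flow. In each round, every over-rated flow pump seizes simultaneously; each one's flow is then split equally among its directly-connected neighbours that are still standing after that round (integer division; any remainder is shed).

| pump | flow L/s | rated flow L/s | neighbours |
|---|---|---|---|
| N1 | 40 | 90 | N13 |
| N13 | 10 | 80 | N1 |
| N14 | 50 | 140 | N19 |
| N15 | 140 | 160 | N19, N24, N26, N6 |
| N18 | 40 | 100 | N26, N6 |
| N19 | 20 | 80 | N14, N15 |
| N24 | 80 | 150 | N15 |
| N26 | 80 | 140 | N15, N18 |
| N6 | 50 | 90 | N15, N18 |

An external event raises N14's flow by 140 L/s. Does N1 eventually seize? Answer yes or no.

no

Round 1 — N14 at 190 > 140. N14 seizes.
  N14 sheds 190 L/s to N19: 190 each.
    N19: 20+190 = 210 > 80
Round 2 — N19 seizes.
  N19 sheds 210 L/s to N15: 210 each.
    N15: 140+210 = 350 > 160
Round 3 — N15 seizes.
  N15 sheds 350 L/s to N24, N26, N6: 116 each (2 lost).
    N24: 80+116 = 196 > 150
    N26: 80+116 = 196 > 140
    N6: 50+116 = 166 > 90
Round 4 — N24, N26, N6 seize.
  N24 sheds 196 L/s: no online neighbours, lost.
  N26 sheds 196 L/s to N18: 196 each.
    N18: 40+196 = 236 > 100
  N6 sheds 166 L/s to N18: 166 each.
    N18: 236+166 = 402 > 100
Round 5 — N18 seizes.
  N18 sheds 402 L/s: no online neighbours, lost.
No further seizures.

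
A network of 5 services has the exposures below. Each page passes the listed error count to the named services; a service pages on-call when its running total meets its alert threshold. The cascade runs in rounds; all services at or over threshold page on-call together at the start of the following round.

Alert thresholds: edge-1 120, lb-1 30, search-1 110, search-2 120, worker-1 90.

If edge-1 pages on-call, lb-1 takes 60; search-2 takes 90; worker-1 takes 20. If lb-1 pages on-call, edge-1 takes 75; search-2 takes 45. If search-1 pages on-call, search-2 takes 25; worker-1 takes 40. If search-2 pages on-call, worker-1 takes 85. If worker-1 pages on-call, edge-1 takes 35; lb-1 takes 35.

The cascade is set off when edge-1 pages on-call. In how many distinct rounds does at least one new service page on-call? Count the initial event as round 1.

4

Round 1 — edge-1 pages on-call (initial).
  lb-1: +60 → 60 ≥ 30
  search-2: +90 → 90 < 120
  worker-1: +20 → 20 < 90
Round 2 — lb-1 pages on-call.
  search-2: +45 → 135 ≥ 120
Round 3 — search-2 pages on-call.
  worker-1: +85 → 105 ≥ 90
Round 4 — worker-1 pages on-call.
No further pages.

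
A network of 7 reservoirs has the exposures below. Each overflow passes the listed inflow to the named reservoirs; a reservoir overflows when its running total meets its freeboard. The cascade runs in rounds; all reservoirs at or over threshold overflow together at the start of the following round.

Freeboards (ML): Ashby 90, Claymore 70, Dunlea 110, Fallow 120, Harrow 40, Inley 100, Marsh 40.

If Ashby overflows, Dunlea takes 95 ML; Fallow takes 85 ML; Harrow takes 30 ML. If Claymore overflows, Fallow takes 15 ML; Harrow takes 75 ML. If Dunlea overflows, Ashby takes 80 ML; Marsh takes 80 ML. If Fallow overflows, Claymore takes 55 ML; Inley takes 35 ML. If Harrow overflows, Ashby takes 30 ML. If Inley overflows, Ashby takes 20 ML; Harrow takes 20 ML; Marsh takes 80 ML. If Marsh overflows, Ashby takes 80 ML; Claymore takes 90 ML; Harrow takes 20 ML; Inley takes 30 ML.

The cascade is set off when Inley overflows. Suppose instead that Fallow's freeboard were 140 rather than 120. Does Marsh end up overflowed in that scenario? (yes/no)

With Fallow's freeboard at 140:
Round 1 — Inley overflows (initial).
  Ashby: +20 → 20 < 90
  Harrow: +20 → 20 < 40
  Marsh: +80 → 80 ≥ 40
Round 2 — Marsh overflows.
  Ashby: +80 → 100 ≥ 90
  Claymore: +90 → 90 ≥ 70
  Harrow: +20 → 40 ≥ 40
Round 3 — Ashby, Claymore, Harrow overflow.
  Dunlea: +95 → 95 < 110
  Fallow: +85+15 → 100 < 140
No further overflows.

yes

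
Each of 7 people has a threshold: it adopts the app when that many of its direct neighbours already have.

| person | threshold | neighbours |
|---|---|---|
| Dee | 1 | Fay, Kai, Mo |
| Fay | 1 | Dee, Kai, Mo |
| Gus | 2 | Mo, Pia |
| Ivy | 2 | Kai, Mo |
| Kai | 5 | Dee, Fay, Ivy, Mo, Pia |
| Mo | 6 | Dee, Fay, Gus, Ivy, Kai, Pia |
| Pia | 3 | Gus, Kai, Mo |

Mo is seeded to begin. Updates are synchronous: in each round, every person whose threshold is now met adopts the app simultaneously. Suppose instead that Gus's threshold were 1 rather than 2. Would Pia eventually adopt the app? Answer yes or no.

no

With Gus's threshold at 1:
Round 1 — Mo adopts the app (initial).
Round 2 — checking thresholds:
  Dee: 1 of 3 neighbours ≥ 1, adopts the app.
  Fay: 1 of 3 neighbours ≥ 1, adopts the app.
  Gus: 1 of 2 neighbours ≥ 1, adopts the app.
  Ivy: 1 of 2 neighbours < 2, below threshold.
  Kai: 1 of 5 neighbours < 5, below threshold.
  Pia: 1 of 3 neighbours < 3, below threshold.
Round 3 — no new adoptions; cascade stops.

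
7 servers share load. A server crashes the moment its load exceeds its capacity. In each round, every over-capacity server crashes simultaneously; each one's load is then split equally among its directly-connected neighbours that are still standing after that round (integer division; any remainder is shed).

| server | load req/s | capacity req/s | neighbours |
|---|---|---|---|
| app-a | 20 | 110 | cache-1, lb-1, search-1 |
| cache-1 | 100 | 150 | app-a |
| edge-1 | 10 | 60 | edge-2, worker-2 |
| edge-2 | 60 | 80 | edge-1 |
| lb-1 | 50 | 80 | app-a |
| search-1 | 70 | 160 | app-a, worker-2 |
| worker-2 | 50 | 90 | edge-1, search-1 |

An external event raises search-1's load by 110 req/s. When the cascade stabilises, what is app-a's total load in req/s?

Round 1 — search-1 at 180 > 160. search-1 crashes.
  search-1 sheds 180 req/s to app-a, worker-2: 90 each.
    app-a: 20+90 = 110 ≤ 110
    worker-2: 50+90 = 140 > 90
Round 2 — worker-2 crashes.
  worker-2 sheds 140 req/s to edge-1: 140 each.
    edge-1: 10+140 = 150 > 60
Round 3 — edge-1 crashes.
  edge-1 sheds 150 req/s to edge-2: 150 each.
    edge-2: 60+150 = 210 > 80
Round 4 — edge-2 crashes.
  edge-2 sheds 210 req/s: no online neighbours, lost.
No further crashes.

110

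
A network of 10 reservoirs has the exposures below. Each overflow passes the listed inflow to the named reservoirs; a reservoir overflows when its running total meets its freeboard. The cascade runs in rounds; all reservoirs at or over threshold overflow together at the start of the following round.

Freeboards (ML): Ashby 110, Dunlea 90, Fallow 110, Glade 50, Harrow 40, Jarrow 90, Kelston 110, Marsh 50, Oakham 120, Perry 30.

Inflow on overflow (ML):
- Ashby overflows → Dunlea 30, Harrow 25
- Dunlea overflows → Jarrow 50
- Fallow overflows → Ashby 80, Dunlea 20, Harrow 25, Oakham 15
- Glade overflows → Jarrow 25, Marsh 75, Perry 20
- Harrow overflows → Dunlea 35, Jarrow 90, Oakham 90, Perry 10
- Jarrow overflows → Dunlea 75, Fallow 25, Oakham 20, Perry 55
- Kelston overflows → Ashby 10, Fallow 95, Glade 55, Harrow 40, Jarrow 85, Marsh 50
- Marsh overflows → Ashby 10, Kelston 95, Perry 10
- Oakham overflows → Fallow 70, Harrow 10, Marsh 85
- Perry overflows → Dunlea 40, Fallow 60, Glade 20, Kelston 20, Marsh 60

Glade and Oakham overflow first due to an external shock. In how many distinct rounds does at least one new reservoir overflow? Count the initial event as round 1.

6

Round 1 — Glade, Oakham overflow (initial).
  Fallow: +70 → 70 < 110
  Harrow: +10 → 10 < 40
  Jarrow: +25 → 25 < 90
  Marsh: +75+85 → 160 ≥ 50
  Perry: +20 → 20 < 30
Round 2 — Marsh overflows.
  Ashby: +10 → 10 < 110
  Kelston: +95 → 95 < 110
  Perry: +10 → 30 ≥ 30
Round 3 — Perry overflows.
  Dunlea: +40 → 40 < 90
  Fallow: +60 → 130 ≥ 110
  Kelston: +20 → 115 ≥ 110
Round 4 — Fallow, Kelston overflow.
  Ashby: +80+10 → 100 < 110
  Dunlea: +20 → 60 < 90
  Harrow: +25+40 → 75 ≥ 40
  Jarrow: +85 → 110 ≥ 90
Round 5 — Harrow, Jarrow overflow.
  Dunlea: +35+75 → 170 ≥ 90
Round 6 — Dunlea overflows.
No further overflows.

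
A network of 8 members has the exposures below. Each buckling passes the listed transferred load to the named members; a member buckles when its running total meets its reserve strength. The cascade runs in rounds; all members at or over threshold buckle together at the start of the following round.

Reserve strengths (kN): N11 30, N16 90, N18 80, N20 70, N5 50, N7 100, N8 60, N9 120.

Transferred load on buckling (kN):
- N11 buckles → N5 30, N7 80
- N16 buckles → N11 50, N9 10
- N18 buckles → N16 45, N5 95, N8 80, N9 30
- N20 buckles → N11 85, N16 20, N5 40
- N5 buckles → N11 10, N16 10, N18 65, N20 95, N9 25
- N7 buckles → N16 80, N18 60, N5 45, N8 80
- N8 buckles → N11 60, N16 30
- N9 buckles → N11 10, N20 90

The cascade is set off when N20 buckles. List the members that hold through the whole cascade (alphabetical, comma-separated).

Round 1 — N20 buckles (initial).
  N11: +85 → 85 ≥ 30
  N16: +20 → 20 < 90
  N5: +40 → 40 < 50
Round 2 — N11 buckles.
  N5: +30 → 70 ≥ 50
  N7: +80 → 80 < 100
Round 3 — N5 buckles.
  N16: +10 → 30 < 90
  N18: +65 → 65 < 80
  N9: +25 → 25 < 120
No further bucklings.

N16, N18, N7, N8, N9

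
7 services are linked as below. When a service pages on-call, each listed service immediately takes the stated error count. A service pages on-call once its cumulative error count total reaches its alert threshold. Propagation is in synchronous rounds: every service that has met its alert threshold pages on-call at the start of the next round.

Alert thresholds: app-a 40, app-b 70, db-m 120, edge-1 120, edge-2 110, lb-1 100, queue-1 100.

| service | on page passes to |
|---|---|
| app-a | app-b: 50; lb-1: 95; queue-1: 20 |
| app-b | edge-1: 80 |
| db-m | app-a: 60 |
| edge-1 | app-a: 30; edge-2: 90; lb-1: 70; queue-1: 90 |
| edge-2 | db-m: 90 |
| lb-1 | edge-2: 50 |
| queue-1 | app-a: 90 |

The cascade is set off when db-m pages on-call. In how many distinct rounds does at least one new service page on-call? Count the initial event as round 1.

2

Round 1 — db-m pages on-call (initial).
  app-a: +60 → 60 ≥ 40
Round 2 — app-a pages on-call.
  app-b: +50 → 50 < 70
  lb-1: +95 → 95 < 100
  queue-1: +20 → 20 < 100
No further pages.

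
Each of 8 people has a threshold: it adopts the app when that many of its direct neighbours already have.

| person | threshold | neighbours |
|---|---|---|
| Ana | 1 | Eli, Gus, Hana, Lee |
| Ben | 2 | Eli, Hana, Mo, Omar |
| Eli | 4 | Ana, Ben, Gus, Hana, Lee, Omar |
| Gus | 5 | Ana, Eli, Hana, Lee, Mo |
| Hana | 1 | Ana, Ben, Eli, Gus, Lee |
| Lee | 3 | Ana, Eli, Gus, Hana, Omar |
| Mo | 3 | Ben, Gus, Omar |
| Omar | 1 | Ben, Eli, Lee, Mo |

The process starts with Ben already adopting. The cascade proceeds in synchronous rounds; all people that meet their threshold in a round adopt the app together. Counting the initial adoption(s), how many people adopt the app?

6

Round 1 — Ben adopts the app (initial).
Round 2 — checking thresholds:
  Eli: 1 of 6 neighbours < 4, not yet.
  Hana: 1 of 5 neighbours ≥ 1, adopts the app.
  Mo: 1 of 3 neighbours < 3, not yet.
  Omar: 1 of 4 neighbours ≥ 1, adopts the app.
Round 3 — checking thresholds:
  Ana: 1 of 4 neighbours ≥ 1, adopts the app.
  Eli: 3 of 6 neighbours < 4, not yet.
  Gus: 1 of 5 neighbours < 5, not yet.
  Lee: 2 of 5 neighbours < 3, not yet.
  Mo: 2 of 3 neighbours < 3, not yet.
Round 4 — checking thresholds:
  Eli: 4 of 6 neighbours ≥ 4, adopts the app.
  Gus: 2 of 5 neighbours < 5, not yet.
  Lee: 3 of 5 neighbours ≥ 3, adopts the app.
  Mo: 2 of 3 neighbours < 3, not yet.
Round 5 — no new adoptions; cascade stops.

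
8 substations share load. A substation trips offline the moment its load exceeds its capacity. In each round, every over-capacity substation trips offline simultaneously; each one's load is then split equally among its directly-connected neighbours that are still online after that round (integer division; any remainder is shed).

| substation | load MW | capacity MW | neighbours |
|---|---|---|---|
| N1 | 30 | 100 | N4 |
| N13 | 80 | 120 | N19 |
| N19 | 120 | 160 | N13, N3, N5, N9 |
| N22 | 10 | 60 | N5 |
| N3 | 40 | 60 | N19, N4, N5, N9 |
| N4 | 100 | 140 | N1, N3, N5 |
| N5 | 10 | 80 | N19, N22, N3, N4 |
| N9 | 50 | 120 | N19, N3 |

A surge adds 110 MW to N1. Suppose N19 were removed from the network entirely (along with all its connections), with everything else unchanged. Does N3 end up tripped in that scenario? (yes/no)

With N19 removed:
Round 1 — N1 at 140 > 100. N1 trips offline.
  N1 sheds 140 MW to N4: 140 each.
    N4: 100+140 = 240 > 140
Round 2 — N4 trips offline.
  N4 sheds 240 MW to N3, N5: 120 each.
    N3: 40+120 = 160 > 60
    N5: 10+120 = 130 > 80
Round 3 — N3, N5 trip offline.
  N3 sheds 160 MW to N9: 160 each.
    N9: 50+160 = 210 > 120
  N5 sheds 130 MW to N22: 130 each.
    N22: 10+130 = 140 > 60
Round 4 — N22, N9 trip offline.
  N22 sheds 140 MW: no online neighbours, lost.
  N9 sheds 210 MW: no online neighbours, lost.
No further trips.

yes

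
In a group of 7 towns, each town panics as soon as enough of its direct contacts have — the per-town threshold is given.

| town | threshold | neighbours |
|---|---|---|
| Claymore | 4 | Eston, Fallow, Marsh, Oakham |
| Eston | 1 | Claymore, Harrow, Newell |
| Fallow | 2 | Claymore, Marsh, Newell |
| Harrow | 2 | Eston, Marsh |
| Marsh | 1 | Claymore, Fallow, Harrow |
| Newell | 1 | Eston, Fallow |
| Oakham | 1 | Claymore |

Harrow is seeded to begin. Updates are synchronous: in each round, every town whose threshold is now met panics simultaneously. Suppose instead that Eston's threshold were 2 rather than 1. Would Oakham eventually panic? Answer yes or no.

no

With Eston's threshold at 2:
Round 1 — Harrow panics (initial).
Round 2 — checking thresholds:
  Eston: 1 of 3 neighbours < 2, holds.
  Marsh: 1 of 3 neighbours ≥ 1, panics.
Round 3 — no new panics; cascade stops.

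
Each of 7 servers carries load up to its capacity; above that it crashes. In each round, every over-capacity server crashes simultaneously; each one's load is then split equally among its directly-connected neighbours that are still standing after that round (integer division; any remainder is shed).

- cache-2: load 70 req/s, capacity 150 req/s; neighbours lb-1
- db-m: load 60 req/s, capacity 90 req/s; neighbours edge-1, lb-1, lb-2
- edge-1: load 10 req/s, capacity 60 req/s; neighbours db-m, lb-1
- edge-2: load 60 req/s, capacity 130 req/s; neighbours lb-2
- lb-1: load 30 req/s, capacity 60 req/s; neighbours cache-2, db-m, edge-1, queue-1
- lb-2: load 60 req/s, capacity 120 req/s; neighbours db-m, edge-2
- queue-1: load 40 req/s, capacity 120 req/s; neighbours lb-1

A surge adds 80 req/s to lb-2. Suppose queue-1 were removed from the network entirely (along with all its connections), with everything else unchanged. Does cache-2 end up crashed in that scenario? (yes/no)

yes

With queue-1 removed:
Round 1 — lb-2 at 140 > 120. lb-2 crashes.
  lb-2 sheds 140 req/s to db-m, edge-2: 70 each.
    db-m: 60+70 = 130 > 90
    edge-2: 60+70 = 130 ≤ 130
Round 2 — db-m crashes.
  db-m sheds 130 req/s to edge-1, lb-1: 65 each.
    edge-1: 10+65 = 75 > 60
    lb-1: 30+65 = 95 > 60
Round 3 — edge-1, lb-1 crash.
  edge-1 sheds 75 req/s: no online neighbours, lost.
  lb-1 sheds 95 req/s to cache-2: 95 each.
    cache-2: 70+95 = 165 > 150
Round 4 — cache-2 crashes.
  cache-2 sheds 165 req/s: no online neighbours, lost.
No further crashes.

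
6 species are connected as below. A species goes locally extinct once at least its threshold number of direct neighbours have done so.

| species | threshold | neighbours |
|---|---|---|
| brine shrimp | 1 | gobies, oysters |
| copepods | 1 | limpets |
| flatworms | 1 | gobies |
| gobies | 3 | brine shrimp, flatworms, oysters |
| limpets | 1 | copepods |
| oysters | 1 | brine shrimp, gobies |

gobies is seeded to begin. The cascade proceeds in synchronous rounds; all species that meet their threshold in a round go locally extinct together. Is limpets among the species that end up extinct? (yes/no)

no

Round 1 — gobies goes locally extinct (initial).
Round 2 — checking thresholds:
  brine shrimp: 1 of 2 neighbours ≥ 1, goes locally extinct.
  flatworms: 1 of 1 neighbours ≥ 1, goes locally extinct.
  oysters: 1 of 2 neighbours ≥ 1, goes locally extinct.
Round 3 — no new extinctions; cascade stops.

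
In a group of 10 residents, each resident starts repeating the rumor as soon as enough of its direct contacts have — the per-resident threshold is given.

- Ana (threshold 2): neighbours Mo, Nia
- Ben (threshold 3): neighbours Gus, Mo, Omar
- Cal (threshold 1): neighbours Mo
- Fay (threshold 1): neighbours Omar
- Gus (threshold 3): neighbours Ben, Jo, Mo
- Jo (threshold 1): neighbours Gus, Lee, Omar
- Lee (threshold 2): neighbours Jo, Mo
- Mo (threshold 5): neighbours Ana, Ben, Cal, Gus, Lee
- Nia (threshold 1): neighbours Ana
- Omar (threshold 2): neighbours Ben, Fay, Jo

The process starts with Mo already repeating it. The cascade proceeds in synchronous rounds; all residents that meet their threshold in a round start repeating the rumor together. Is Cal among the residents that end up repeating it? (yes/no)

Round 1 — Mo starts repeating the rumor (initial).
Round 2 — checking thresholds:
  Ana: 1 of 2 neighbours < 2, not yet.
  Ben: 1 of 3 neighbours < 3, not yet.
  Cal: 1 of 1 neighbours ≥ 1, starts repeating the rumor.
  Gus: 1 of 3 neighbours < 3, not yet.
  Lee: 1 of 2 neighbours < 2, not yet.
Round 3 — no new spreads; cascade stops.

yes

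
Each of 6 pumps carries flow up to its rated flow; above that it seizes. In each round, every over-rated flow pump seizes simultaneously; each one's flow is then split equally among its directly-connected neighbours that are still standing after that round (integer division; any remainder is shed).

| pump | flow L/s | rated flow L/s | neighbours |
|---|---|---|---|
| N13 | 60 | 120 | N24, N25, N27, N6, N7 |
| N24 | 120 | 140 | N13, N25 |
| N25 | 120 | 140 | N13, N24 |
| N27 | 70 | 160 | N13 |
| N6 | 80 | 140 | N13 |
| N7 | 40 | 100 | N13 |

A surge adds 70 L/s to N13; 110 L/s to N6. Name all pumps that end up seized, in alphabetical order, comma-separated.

Round 1 — N13 at 130 > 120; N6 at 190 > 140. N13, N6 seize.
  N13 sheds 130 L/s to N24, N25, N27, N7: 32 each (2 lost).
    N24: 120+32 = 152 > 140
    N25: 120+32 = 152 > 140
    N27: 70+32 = 102 ≤ 160
    N7: 40+32 = 72 ≤ 100
  N6 sheds 190 L/s: no online neighbours, lost.
Round 2 — N24, N25 seize.
  N24 sheds 152 L/s: no online neighbours, lost.
  N25 sheds 152 L/s: no online neighbours, lost.
No further seizures.

N13, N24, N25, N6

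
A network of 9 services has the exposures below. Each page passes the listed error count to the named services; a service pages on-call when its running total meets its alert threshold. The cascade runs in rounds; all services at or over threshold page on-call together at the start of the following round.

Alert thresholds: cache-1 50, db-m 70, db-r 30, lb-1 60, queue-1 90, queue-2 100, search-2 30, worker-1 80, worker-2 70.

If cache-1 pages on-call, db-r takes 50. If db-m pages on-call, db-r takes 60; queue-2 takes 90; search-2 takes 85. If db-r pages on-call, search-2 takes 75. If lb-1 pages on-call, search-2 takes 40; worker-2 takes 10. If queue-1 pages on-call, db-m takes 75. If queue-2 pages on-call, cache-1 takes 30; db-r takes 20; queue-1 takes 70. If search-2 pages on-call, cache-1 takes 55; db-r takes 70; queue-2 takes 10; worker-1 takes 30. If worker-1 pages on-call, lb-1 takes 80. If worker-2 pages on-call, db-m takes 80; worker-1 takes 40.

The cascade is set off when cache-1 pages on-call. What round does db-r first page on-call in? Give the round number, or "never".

Round 1 — cache-1 pages on-call (initial).
  db-r: +50 → 50 ≥ 30
Round 2 — db-r pages on-call.
  search-2: +75 → 75 ≥ 30
Round 3 — search-2 pages on-call.
  queue-2: +10 → 10 < 100
  worker-1: +30 → 30 < 80
No further pages.

2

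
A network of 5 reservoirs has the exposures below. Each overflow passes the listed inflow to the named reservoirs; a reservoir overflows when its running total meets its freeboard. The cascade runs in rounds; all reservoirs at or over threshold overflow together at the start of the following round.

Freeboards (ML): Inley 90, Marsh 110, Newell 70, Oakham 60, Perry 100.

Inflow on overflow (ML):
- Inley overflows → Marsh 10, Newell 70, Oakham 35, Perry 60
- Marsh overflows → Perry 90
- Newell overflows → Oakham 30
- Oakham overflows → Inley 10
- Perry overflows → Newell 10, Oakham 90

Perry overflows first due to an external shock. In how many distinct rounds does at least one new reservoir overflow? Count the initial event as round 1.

Round 1 — Perry overflows (initial).
  Newell: +10 → 10 < 70
  Oakham: +90 → 90 ≥ 60
Round 2 — Oakham overflows.
  Inley: +10 → 10 < 90
No further overflows.

2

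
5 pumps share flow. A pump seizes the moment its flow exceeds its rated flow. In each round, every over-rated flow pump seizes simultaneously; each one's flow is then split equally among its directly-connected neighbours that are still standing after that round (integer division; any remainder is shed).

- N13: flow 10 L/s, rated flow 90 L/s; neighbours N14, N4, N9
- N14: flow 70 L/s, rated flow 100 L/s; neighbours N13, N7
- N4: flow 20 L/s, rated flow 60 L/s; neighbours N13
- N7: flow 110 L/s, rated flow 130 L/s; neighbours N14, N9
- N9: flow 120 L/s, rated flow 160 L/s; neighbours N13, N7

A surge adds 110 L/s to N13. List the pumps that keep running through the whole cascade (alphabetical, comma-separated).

N4

Round 1 — N13 at 120 > 90. N13 seizes.
  N13 sheds 120 L/s to N14, N4, N9: 40 each.
    N14: 70+40 = 110 > 100
    N4: 20+40 = 60 ≤ 60
    N9: 120+40 = 160 ≤ 160
Round 2 — N14 seizes.
  N14 sheds 110 L/s to N7: 110 each.
    N7: 110+110 = 220 > 130
Round 3 — N7 seizes.
  N7 sheds 220 L/s to N9: 220 each.
    N9: 160+220 = 380 > 160
Round 4 — N9 seizes.
  N9 sheds 380 L/s: no online neighbours, lost.
No further seizures.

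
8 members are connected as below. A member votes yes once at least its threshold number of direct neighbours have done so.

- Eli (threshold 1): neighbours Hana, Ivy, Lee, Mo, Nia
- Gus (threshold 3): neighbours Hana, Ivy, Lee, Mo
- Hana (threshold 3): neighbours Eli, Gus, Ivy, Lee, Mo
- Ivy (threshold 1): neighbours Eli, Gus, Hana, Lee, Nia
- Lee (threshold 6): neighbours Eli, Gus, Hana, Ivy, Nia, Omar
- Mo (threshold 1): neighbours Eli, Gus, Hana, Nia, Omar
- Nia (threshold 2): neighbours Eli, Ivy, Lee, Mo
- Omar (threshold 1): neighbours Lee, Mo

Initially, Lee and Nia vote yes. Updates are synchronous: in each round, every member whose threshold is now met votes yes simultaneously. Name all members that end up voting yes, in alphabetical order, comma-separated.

Round 1 — Lee, Nia vote yes (initial).
Round 2 — checking thresholds:
  Eli: 2 of 5 neighbours ≥ 1, votes yes.
  Gus: 1 of 4 neighbours < 3, holds.
  Hana: 1 of 5 neighbours < 3, holds.
  Ivy: 2 of 5 neighbours ≥ 1, votes yes.
  Mo: 1 of 5 neighbours ≥ 1, votes yes.
  Omar: 1 of 2 neighbours ≥ 1, votes yes.
Round 3 — checking thresholds:
  Gus: 3 of 4 neighbours ≥ 3, votes yes.
  Hana: 4 of 5 neighbours ≥ 3, votes yes.
Round 4 — no new yes votes; cascade stops.

Eli, Gus, Hana, Ivy, Lee, Mo, Nia, Omar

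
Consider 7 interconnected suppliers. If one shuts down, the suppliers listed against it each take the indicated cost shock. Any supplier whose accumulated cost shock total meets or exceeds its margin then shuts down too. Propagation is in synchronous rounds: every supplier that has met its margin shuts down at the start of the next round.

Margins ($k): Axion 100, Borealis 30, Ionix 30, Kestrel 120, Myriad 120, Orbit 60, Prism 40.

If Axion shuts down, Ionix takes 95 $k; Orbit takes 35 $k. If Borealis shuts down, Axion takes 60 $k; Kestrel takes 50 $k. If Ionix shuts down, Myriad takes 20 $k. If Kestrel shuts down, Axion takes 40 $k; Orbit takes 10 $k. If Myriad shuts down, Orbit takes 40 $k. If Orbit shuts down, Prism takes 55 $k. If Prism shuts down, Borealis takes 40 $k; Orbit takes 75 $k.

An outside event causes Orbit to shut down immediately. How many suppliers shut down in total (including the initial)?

Round 1 — Orbit shuts down (initial).
  Prism: +55 → 55 ≥ 40
Round 2 — Prism shuts down.
  Borealis: +40 → 40 ≥ 30
Round 3 — Borealis shuts down.
  Axion: +60 → 60 < 100
  Kestrel: +50 → 50 < 120
No further shutdowns.

3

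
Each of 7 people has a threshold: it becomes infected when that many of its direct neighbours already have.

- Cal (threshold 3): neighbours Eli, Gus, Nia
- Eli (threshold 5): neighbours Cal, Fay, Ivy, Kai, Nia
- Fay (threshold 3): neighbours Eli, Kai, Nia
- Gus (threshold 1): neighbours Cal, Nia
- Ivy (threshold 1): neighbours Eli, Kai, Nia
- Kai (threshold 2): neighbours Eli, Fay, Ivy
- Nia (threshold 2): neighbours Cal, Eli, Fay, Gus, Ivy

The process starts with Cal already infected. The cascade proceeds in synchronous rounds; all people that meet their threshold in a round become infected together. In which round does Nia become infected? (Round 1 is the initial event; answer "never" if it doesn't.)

Round 1 — Cal becomes infected (initial).
Round 2 — checking thresholds:
  Eli: 1 of 5 neighbours < 5, holds.
  Gus: 1 of 2 neighbours ≥ 1, becomes infected.
  Nia: 1 of 5 neighbours < 2, holds.
Round 3 — checking thresholds:
  Eli: 1 of 5 neighbours < 5, holds.
  Nia: 2 of 5 neighbours ≥ 2, becomes infected.
Round 4 — checking thresholds:
  Eli: 2 of 5 neighbours < 5, holds.
  Fay: 1 of 3 neighbours < 3, holds.
  Ivy: 1 of 3 neighbours ≥ 1, becomes infected.
Round 5 — no new infections; cascade stops.

3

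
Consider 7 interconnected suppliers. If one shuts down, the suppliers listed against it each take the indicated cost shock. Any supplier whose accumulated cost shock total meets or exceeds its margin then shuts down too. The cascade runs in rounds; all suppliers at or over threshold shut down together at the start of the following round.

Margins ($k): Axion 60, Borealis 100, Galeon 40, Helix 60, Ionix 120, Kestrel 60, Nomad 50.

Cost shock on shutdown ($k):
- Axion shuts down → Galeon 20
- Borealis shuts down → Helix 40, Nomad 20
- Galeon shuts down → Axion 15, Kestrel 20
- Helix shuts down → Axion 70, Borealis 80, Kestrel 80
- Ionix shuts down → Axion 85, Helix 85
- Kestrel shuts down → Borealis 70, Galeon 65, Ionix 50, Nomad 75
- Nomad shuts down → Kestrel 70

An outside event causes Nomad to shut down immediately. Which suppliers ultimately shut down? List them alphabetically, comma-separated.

Galeon, Kestrel, Nomad

Round 1 — Nomad shuts down (initial).
  Kestrel: +70 → 70 ≥ 60
Round 2 — Kestrel shuts down.
  Borealis: +70 → 70 < 100
  Galeon: +65 → 65 ≥ 40
  Ionix: +50 → 50 < 120
Round 3 — Galeon shuts down.
  Axion: +15 → 15 < 60
No further shutdowns.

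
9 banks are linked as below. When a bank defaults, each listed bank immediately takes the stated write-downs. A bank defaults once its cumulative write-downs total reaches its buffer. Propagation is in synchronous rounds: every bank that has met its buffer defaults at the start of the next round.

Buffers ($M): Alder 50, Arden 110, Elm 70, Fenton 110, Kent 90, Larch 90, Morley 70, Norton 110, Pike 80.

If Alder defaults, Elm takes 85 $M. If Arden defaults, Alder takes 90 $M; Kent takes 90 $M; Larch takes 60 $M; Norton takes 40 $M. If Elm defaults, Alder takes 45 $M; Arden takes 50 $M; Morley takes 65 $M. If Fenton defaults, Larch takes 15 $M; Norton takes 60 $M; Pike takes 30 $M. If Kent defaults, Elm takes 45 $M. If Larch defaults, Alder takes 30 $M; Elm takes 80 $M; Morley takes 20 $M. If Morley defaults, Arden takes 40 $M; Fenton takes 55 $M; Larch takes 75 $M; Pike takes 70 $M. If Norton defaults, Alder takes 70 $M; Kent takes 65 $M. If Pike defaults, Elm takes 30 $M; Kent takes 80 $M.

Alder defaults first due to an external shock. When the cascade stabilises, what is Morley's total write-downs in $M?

65

Round 1 — Alder defaults (initial).
  Elm: +85 → 85 ≥ 70
Round 2 — Elm defaults.
  Arden: +50 → 50 < 110
  Morley: +65 → 65 < 70
No further defaults.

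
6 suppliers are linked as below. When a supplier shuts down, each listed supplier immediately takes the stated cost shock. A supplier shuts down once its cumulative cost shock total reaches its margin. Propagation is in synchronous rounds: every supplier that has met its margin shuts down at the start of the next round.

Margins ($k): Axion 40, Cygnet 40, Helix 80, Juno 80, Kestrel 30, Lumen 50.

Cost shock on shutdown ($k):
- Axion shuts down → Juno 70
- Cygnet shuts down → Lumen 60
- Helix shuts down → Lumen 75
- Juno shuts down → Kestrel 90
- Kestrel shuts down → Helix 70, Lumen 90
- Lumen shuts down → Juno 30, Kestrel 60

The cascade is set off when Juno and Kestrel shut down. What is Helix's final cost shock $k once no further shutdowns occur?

70

Round 1 — Juno, Kestrel shut down (initial).
  Helix: +70 → 70 < 80
  Lumen: +90 → 90 ≥ 50
Round 2 — Lumen shuts down.
No further shutdowns.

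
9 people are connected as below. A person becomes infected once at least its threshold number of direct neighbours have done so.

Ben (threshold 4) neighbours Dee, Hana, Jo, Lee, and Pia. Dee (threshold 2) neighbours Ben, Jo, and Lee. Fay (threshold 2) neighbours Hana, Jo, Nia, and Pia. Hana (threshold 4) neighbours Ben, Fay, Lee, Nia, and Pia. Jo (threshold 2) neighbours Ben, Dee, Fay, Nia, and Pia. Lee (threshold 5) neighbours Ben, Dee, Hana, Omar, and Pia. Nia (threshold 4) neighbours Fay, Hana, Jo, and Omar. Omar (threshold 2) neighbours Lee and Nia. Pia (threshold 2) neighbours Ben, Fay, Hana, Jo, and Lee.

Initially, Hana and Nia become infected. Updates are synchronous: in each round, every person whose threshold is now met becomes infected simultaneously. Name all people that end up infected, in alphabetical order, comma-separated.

Fay, Hana, Jo, Nia, Pia

Round 1 — Hana, Nia become infected (initial).
Round 2 — checking thresholds:
  Ben: 1 of 5 neighbours < 4, not yet.
  Fay: 2 of 4 neighbours ≥ 2, becomes infected.
  Jo: 1 of 5 neighbours < 2, not yet.
  Lee: 1 of 5 neighbours < 5, not yet.
  Omar: 1 of 2 neighbours < 2, not yet.
  Pia: 1 of 5 neighbours < 2, not yet.
Round 3 — checking thresholds:
  Ben: 1 of 5 neighbours < 4, not yet.
  Jo: 2 of 5 neighbours ≥ 2, becomes infected.
  Lee: 1 of 5 neighbours < 5, not yet.
  Omar: 1 of 2 neighbours < 2, not yet.
  Pia: 2 of 5 neighbours ≥ 2, becomes infected.
Round 4 — no new infections; cascade stops.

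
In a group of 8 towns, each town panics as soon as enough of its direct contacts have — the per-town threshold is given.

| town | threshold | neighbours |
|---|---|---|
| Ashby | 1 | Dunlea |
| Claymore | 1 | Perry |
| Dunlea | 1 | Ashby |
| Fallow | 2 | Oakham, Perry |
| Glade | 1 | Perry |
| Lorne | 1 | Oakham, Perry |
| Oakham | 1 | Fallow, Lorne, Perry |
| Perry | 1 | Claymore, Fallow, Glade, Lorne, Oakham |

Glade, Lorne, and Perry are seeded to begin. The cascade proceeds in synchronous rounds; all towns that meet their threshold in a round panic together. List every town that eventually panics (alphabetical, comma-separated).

Round 1 — Glade, Lorne, Perry panic (initial).
Round 2 — checking thresholds:
  Claymore: 1 of 1 neighbours ≥ 1, panics.
  Fallow: 1 of 2 neighbours < 2, holds.
  Oakham: 2 of 3 neighbours ≥ 1, panics.
Round 3 — checking thresholds:
  Fallow: 2 of 2 neighbours ≥ 2, panics.
Round 4 — no new panics; cascade stops.

Claymore, Fallow, Glade, Lorne, Oakham, Perry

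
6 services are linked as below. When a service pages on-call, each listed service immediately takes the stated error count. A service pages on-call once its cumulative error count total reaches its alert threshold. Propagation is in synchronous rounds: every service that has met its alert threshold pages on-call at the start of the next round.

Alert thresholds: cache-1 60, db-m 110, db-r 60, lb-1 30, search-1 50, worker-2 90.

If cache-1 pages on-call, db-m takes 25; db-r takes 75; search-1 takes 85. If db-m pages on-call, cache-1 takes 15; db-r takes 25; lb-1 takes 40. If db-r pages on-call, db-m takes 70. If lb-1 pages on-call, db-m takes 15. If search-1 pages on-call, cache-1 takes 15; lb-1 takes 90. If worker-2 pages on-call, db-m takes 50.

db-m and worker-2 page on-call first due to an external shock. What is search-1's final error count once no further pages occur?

0

Round 1 — db-m, worker-2 page on-call (initial).
  cache-1: +15 → 15 < 60
  db-r: +25 → 25 < 60
  lb-1: +40 → 40 ≥ 30
Round 2 — lb-1 pages on-call.
No further pages.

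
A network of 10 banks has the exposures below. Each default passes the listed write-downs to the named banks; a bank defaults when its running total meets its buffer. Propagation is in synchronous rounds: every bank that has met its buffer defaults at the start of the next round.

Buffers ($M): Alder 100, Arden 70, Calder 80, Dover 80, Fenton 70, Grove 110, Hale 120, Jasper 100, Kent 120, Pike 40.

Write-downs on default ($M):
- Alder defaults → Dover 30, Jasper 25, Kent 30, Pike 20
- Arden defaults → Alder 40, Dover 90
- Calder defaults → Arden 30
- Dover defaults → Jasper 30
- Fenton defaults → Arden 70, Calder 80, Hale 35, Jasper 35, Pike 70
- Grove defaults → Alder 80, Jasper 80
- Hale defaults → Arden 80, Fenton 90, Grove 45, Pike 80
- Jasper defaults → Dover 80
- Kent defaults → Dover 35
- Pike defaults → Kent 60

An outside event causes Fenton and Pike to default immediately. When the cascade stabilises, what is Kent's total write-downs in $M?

60

Round 1 — Fenton, Pike default (initial).
  Arden: +70 → 70 ≥ 70
  Calder: +80 → 80 ≥ 80
  Hale: +35 → 35 < 120
  Jasper: +35 → 35 < 100
  Kent: +60 → 60 < 120
Round 2 — Arden, Calder default.
  Alder: +40 → 40 < 100
  Dover: +90 → 90 ≥ 80
Round 3 — Dover defaults.
  Jasper: +30 → 65 < 100
No further defaults.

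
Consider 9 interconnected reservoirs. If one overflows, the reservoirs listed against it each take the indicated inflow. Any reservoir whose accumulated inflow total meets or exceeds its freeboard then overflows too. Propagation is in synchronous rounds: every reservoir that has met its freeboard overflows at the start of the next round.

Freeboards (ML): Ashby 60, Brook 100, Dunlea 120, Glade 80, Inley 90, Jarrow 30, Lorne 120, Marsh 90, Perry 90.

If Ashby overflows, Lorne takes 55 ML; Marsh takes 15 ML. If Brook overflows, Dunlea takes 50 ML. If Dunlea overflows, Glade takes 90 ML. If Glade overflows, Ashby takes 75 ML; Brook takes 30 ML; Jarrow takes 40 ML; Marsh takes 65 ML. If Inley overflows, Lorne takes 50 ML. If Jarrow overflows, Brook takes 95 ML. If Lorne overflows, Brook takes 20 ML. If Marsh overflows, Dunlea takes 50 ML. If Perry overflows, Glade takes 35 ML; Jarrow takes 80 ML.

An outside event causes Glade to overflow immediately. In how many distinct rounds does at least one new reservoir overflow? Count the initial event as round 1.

Round 1 — Glade overflows (initial).
  Ashby: +75 → 75 ≥ 60
  Brook: +30 → 30 < 100
  Jarrow: +40 → 40 ≥ 30
  Marsh: +65 → 65 < 90
Round 2 — Ashby, Jarrow overflow.
  Brook: +95 → 125 ≥ 100
  Lorne: +55 → 55 < 120
  Marsh: +15 → 80 < 90
Round 3 — Brook overflows.
  Dunlea: +50 → 50 < 120
No further overflows.

3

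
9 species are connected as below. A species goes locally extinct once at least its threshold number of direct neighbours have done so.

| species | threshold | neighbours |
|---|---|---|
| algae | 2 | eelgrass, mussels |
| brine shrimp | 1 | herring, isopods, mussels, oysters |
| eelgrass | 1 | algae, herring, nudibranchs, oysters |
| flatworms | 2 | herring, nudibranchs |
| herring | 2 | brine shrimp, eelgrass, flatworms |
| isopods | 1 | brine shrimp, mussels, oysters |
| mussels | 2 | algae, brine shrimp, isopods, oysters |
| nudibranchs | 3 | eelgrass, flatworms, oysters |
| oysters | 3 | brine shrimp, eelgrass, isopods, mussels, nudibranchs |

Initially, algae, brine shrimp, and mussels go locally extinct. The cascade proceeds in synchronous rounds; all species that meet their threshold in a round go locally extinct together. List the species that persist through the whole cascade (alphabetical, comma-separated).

flatworms, nudibranchs

Round 1 — algae, brine shrimp, mussels go locally extinct (initial).
Round 2 — checking thresholds:
  eelgrass: 1 of 4 neighbours ≥ 1, goes locally extinct.
  herring: 1 of 3 neighbours < 2, below threshold.
  isopods: 2 of 3 neighbours ≥ 1, goes locally extinct.
  oysters: 2 of 5 neighbours < 3, below threshold.
Round 3 — checking thresholds:
  herring: 2 of 3 neighbours ≥ 2, goes locally extinct.
  nudibranchs: 1 of 3 neighbours < 3, below threshold.
  oysters: 4 of 5 neighbours ≥ 3, goes locally extinct.
Round 4 — no new extinctions; cascade stops.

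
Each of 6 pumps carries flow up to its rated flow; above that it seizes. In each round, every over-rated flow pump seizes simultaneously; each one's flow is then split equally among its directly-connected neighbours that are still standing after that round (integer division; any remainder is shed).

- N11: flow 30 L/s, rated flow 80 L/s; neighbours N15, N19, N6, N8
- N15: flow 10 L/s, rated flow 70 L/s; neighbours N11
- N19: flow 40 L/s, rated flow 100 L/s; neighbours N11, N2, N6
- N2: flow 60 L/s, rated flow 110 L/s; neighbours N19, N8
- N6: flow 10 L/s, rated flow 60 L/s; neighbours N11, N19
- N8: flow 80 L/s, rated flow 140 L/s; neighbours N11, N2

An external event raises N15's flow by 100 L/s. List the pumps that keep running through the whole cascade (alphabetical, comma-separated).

N19, N2, N6, N8

Round 1 — N15 at 110 > 70. N15 seizes.
  N15 sheds 110 L/s to N11: 110 each.
    N11: 30+110 = 140 > 80
Round 2 — N11 seizes.
  N11 sheds 140 L/s to N19, N6, N8: 46 each (2 lost).
    N19: 40+46 = 86 ≤ 100
    N6: 10+46 = 56 ≤ 60
    N8: 80+46 = 126 ≤ 140
No further seizures.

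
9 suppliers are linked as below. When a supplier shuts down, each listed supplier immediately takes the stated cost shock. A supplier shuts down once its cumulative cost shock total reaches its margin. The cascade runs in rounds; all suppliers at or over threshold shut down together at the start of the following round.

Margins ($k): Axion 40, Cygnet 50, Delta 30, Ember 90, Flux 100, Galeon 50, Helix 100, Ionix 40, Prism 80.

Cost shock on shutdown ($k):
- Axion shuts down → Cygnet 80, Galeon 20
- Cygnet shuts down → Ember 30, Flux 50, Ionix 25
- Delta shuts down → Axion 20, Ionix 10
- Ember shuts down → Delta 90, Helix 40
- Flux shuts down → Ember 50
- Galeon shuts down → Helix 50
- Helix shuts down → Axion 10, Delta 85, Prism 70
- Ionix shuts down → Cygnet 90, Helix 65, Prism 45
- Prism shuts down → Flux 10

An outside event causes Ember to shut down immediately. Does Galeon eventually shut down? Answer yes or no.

no

Round 1 — Ember shuts down (initial).
  Delta: +90 → 90 ≥ 30
  Helix: +40 → 40 < 100
Round 2 — Delta shuts down.
  Axion: +20 → 20 < 40
  Ionix: +10 → 10 < 40
No further shutdowns.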